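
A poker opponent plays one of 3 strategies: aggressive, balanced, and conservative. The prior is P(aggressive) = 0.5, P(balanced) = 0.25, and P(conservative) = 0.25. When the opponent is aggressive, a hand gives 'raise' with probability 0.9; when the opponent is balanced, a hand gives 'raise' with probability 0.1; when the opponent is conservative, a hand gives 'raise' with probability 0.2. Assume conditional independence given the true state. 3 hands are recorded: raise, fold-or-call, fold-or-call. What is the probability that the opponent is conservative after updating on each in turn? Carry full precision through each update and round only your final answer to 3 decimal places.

After 'raise': normaliser = 0.9·0.5000 + 0.1·0.2500 + 0.2·0.2500; P(aggressive) ≈ 0.8571, P(balanced) ≈ 0.0476, P(conservative) ≈ 0.0952
After 'fold-or-call': normaliser = 0.1·0.8571 + 0.9·0.0476 + 0.8·0.0952; P(aggressive) ≈ 0.4186, P(balanced) ≈ 0.2093, P(conservative) ≈ 0.3721
After 'fold-or-call': normaliser = 0.1·0.4186 + 0.9·0.2093 + 0.8·0.3721; P(aggressive) ≈ 0.0793, P(balanced) ≈ 0.3568, P(conservative) ≈ 0.5639

0.564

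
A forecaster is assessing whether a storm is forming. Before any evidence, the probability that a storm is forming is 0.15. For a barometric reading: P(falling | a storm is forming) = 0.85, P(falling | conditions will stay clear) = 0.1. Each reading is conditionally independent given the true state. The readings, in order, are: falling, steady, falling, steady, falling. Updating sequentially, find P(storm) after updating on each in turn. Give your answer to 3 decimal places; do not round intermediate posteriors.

After 'falling': P(storm) = 0.85·0.1500 / (0.85·0.1500 + 0.1·0.8500) ≈ 0.6000
After 'steady': P(storm) = 0.15·0.6000 / (0.15·0.6000 + 0.9·0.4000) ≈ 0.2000
After 'falling': P(storm) = 0.85·0.2000 / (0.85·0.2000 + 0.1·0.8000) ≈ 0.6800
After 'steady': P(storm) = 0.15·0.6800 / (0.15·0.6800 + 0.9·0.3200) ≈ 0.2615
After 'falling': P(storm) = 0.85·0.2615 / (0.85·0.2615 + 0.1·0.7385) ≈ 0.7506

0.751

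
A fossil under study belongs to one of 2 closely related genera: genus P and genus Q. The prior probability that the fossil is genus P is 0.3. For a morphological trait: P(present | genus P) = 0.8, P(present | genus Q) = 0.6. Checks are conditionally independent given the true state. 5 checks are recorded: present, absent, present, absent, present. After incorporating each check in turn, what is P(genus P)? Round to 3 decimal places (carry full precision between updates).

0.203

After 'present': P(genus P) = 0.8·0.3000 / (0.8·0.3000 + 0.6·0.7000) ≈ 0.3636
After 'absent': P(genus P) = 0.2·0.3636 / (0.2·0.3636 + 0.4·0.6364) ≈ 0.2222
After 'present': P(genus P) = 0.8·0.2222 / (0.8·0.2222 + 0.6·0.7778) ≈ 0.2759
After 'absent': P(genus P) = 0.2·0.2759 / (0.2·0.2759 + 0.4·0.7241) ≈ 0.1600
After 'present': P(genus P) = 0.8·0.1600 / (0.8·0.1600 + 0.6·0.8400) ≈ 0.2025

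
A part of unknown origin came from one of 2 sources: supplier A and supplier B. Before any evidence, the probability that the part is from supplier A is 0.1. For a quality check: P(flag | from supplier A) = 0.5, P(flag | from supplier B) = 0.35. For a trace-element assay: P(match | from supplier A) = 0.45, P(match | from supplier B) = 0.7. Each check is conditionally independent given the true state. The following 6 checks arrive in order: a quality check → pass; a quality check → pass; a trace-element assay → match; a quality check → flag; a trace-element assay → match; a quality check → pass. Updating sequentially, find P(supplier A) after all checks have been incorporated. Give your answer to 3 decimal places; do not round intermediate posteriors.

After a quality check='pass': P(supplier A) = 0.5·0.1000 / (0.5·0.1000 + 0.65·0.9000) ≈ 0.0787
After a quality check='pass': P(supplier A) = 0.5·0.0787 / (0.5·0.0787 + 0.65·0.9213) ≈ 0.0617
After a trace-element assay='match': P(supplier A) = 0.45·0.0617 / (0.45·0.0617 + 0.7·0.9383) ≈ 0.0406
After a quality check='flag': P(supplier A) = 0.5·0.0406 / (0.5·0.0406 + 0.35·0.9594) ≈ 0.0569
After a trace-element assay='match': P(supplier A) = 0.45·0.0569 / (0.45·0.0569 + 0.7·0.9431) ≈ 0.0374
After a quality check='pass': P(supplier A) = 0.5·0.0374 / (0.5·0.0374 + 0.65·0.9626) ≈ 0.0290

0.029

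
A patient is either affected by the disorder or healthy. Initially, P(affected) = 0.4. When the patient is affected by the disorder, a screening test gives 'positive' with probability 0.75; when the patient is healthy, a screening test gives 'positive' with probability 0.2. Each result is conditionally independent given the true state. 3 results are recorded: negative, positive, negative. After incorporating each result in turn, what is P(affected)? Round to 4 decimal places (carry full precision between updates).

After 'negative': P(affected) = 0.25·0.4000 / (0.25·0.4000 + 0.8·0.6000) ≈ 0.1724
After 'positive': P(affected) = 0.75·0.1724 / (0.75·0.1724 + 0.2·0.8276) ≈ 0.4386
After 'negative': P(affected) = 0.25·0.4386 / (0.25·0.4386 + 0.8·0.5614) ≈ 0.1962

0.1962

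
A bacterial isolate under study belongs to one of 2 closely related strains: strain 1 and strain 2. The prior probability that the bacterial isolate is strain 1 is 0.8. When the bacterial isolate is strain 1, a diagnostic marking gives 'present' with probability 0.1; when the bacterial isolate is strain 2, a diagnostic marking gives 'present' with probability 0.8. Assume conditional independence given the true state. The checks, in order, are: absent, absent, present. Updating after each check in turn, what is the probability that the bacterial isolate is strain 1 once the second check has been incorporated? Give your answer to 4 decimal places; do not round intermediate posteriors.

After 'absent': P(strain 1) = 0.9·0.8000 / (0.9·0.8000 + 0.2·0.2000) ≈ 0.9474
After 'absent': P(strain 1) = 0.9·0.9474 / (0.9·0.9474 + 0.2·0.0526) ≈ 0.9878

0.9878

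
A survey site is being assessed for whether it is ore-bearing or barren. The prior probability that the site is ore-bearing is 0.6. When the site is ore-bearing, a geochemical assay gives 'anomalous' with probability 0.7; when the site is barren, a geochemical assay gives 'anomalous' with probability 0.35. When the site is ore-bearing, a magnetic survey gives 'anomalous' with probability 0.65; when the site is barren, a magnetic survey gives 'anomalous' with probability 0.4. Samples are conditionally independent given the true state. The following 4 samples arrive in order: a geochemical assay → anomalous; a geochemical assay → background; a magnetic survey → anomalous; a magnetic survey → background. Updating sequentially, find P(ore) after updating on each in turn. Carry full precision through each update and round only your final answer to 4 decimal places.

Apply Bayes' rule sequentially, carrying P(ore) forward.
After a geochemical assay='anomalous': P(ore) = 0.7·0.6000 / (0.7·0.6000 + 0.35·0.4000) ≈ 0.7500
After a geochemical assay='background': P(ore) = 0.3·0.7500 / (0.3·0.7500 + 0.65·0.2500) ≈ 0.5806
After a magnetic survey='anomalous': P(ore) = 0.65·0.5806 / (0.65·0.5806 + 0.4·0.4194) ≈ 0.6923
After a magnetic survey='background': P(ore) = 0.35·0.6923 / (0.35·0.6923 + 0.6·0.3077) ≈ 0.5676

0.5676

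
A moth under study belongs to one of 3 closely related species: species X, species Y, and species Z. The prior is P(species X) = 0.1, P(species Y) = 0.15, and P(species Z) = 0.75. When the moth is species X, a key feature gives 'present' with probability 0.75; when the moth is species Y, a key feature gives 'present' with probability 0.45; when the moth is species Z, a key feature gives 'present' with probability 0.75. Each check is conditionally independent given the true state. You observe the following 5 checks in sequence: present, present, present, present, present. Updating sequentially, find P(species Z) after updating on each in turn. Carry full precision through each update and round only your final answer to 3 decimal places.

After 'present': normaliser = 0.75·0.1000 + 0.45·0.1500 + 0.75·0.7500; P(species X) ≈ 0.1064, P(species Y) ≈ 0.0957, P(species Z) ≈ 0.7979
After 'present': normaliser = 0.75·0.1064 + 0.45·0.0957 + 0.75·0.7979; P(species X) ≈ 0.1106, P(species Y) ≈ 0.0597, P(species Z) ≈ 0.8296
After 'present': normaliser = 0.75·0.1106 + 0.45·0.0597 + 0.75·0.8296; P(species X) ≈ 0.1133, P(species Y) ≈ 0.0367, P(species Z) ≈ 0.8500
After 'present': normaliser = 0.75·0.1133 + 0.45·0.0367 + 0.75·0.8500; P(species X) ≈ 0.1150, P(species Y) ≈ 0.0224, P(species Z) ≈ 0.8626
After 'present': normaliser = 0.75·0.1150 + 0.45·0.0224 + 0.75·0.8626; P(species X) ≈ 0.1161, P(species Y) ≈ 0.0135, P(species Z) ≈ 0.8704

0.870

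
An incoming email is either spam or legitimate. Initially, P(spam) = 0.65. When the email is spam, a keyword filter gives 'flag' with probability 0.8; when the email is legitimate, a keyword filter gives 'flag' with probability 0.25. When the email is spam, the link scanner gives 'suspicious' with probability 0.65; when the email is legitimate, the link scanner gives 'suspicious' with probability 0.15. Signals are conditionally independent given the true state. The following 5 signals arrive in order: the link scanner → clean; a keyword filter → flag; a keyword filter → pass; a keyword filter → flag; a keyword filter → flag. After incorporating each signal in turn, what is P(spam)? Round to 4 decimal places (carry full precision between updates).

0.8698

After the link scanner='clean': P(spam) = 0.35·0.6500 / (0.35·0.6500 + 0.85·0.3500) ≈ 0.4333
After a keyword filter='flag': P(spam) = 0.8·0.4333 / (0.8·0.4333 + 0.25·0.5667) ≈ 0.7099
After a keyword filter='pass': P(spam) = 0.2·0.7099 / (0.2·0.7099 + 0.75·0.2901) ≈ 0.3949
After a keyword filter='flag': P(spam) = 0.8·0.3949 / (0.8·0.3949 + 0.25·0.6051) ≈ 0.6762
After a keyword filter='flag': P(spam) = 0.8·0.6762 / (0.8·0.6762 + 0.25·0.3238) ≈ 0.8698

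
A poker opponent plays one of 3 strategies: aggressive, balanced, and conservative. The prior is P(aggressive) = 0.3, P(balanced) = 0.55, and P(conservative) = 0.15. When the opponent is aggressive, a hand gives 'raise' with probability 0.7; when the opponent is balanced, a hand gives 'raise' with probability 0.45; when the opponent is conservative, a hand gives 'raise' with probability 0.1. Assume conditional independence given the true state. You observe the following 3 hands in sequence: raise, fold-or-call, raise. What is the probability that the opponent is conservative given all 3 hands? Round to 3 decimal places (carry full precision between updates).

0.013

After 'raise': normaliser = 0.7·0.3000 + 0.45·0.5500 + 0.1·0.1500; P(aggressive) ≈ 0.4444, P(balanced) ≈ 0.5238, P(conservative) ≈ 0.0317
After 'fold-or-call': normaliser = 0.3·0.4444 + 0.55·0.5238 + 0.9·0.0317; P(aggressive) ≈ 0.2963, P(balanced) ≈ 0.6402, P(conservative) ≈ 0.0635
After 'raise': normaliser = 0.7·0.2963 + 0.45·0.6402 + 0.1·0.0635; P(aggressive) ≈ 0.4133, P(balanced) ≈ 0.5741, P(conservative) ≈ 0.0127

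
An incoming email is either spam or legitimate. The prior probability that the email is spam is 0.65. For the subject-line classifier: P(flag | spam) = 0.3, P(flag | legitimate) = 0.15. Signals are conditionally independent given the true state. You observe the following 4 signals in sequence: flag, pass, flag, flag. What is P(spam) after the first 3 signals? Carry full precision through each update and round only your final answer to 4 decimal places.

After 'flag': P(spam) = 0.3·0.6500 / (0.3·0.6500 + 0.15·0.3500) ≈ 0.7879
After 'pass': P(spam) = 0.7·0.7879 / (0.7·0.7879 + 0.85·0.2121) ≈ 0.7536
After 'flag': P(spam) = 0.3·0.7536 / (0.3·0.7536 + 0.15·0.2464) ≈ 0.8595

0.8595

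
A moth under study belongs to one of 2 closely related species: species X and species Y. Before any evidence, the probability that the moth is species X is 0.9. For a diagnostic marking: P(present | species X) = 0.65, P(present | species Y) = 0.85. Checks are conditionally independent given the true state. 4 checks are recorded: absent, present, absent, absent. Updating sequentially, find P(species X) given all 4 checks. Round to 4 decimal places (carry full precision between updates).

0.9887

After 'absent': P(species X) = 0.35·0.9000 / (0.35·0.9000 + 0.15·0.1000) ≈ 0.9545
After 'present': P(species X) = 0.65·0.9545 / (0.65·0.9545 + 0.85·0.0455) ≈ 0.9414
After 'absent': P(species X) = 0.35·0.9414 / (0.35·0.9414 + 0.15·0.0586) ≈ 0.9740
After 'absent': P(species X) = 0.35·0.9740 / (0.35·0.9740 + 0.15·0.0260) ≈ 0.9887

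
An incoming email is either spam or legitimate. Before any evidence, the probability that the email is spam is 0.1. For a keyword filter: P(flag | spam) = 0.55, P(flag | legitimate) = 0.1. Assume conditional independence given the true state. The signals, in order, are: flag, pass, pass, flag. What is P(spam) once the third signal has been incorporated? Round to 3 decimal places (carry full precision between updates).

After 'flag': P(spam) = 0.55·0.1000 / (0.55·0.1000 + 0.1·0.9000) ≈ 0.3793
After 'pass': P(spam) = 0.45·0.3793 / (0.45·0.3793 + 0.9·0.6207) ≈ 0.2340
After 'pass': P(spam) = 0.45·0.2340 / (0.45·0.2340 + 0.9·0.7660) ≈ 0.1325

0.133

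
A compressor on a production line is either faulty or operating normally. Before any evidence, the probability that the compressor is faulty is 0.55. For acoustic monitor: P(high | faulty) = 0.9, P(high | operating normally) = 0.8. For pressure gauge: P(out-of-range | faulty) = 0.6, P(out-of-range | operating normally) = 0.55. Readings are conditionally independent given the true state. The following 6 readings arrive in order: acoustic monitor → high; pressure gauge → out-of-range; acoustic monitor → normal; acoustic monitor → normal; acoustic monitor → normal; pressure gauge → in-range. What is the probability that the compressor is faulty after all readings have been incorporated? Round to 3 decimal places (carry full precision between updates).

0.143

After acoustic monitor='high': P(faulty) = 0.9·0.5500 / (0.9·0.5500 + 0.8·0.4500) ≈ 0.5789
After pressure gauge='out-of-range': P(faulty) = 0.6·0.5789 / (0.6·0.5789 + 0.55·0.4211) ≈ 0.6000
After acoustic monitor='normal': P(faulty) = 0.1·0.6000 / (0.1·0.6000 + 0.2·0.4000) ≈ 0.4286
After acoustic monitor='normal': P(faulty) = 0.1·0.4286 / (0.1·0.4286 + 0.2·0.5714) ≈ 0.2727
After acoustic monitor='normal': P(faulty) = 0.1·0.2727 / (0.1·0.2727 + 0.2·0.7273) ≈ 0.1579
After pressure gauge='in-range': P(faulty) = 0.4·0.1579 / (0.4·0.1579 + 0.45·0.8421) ≈ 0.1429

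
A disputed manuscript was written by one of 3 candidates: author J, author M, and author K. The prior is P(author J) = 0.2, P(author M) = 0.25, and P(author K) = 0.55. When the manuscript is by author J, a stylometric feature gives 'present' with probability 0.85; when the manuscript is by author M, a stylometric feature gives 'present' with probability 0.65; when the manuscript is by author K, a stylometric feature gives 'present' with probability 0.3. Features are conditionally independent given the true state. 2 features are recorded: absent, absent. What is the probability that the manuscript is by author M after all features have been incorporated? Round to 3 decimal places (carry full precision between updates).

Apply Bayes' rule sequentially, carrying P(author M) forward.
After 'absent': normaliser = 0.15·0.2000 + 0.35·0.2500 + 0.7·0.5500; P(author J) ≈ 0.0597, P(author M) ≈ 0.1741, P(author K) ≈ 0.7662
After 'absent': normaliser = 0.15·0.0597 + 0.35·0.1741 + 0.7·0.7662; P(author J) ≈ 0.0148, P(author M) ≈ 0.1005, P(author K) ≈ 0.8847

0.101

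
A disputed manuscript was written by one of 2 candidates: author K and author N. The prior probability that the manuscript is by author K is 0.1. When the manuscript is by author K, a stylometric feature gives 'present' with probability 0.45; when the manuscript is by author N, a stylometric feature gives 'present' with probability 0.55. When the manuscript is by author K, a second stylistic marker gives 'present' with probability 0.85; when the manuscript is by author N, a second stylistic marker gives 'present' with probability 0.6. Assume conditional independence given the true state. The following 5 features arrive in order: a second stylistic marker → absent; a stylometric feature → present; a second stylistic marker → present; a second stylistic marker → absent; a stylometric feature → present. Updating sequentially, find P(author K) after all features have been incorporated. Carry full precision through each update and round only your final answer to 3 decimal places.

0.015

After a second stylistic marker='absent': P(author K) = 0.15·0.1000 / (0.15·0.1000 + 0.4·0.9000) ≈ 0.0400
After a stylometric feature='present': P(author K) = 0.45·0.0400 / (0.45·0.0400 + 0.55·0.9600) ≈ 0.0330
After a second stylistic marker='present': P(author K) = 0.85·0.0330 / (0.85·0.0330 + 0.6·0.9670) ≈ 0.0461
After a second stylistic marker='absent': P(author K) = 0.15·0.0461 / (0.15·0.0461 + 0.4·0.9539) ≈ 0.0178
After a stylometric feature='present': P(author K) = 0.45·0.0178 / (0.45·0.0178 + 0.55·0.9822) ≈ 0.0146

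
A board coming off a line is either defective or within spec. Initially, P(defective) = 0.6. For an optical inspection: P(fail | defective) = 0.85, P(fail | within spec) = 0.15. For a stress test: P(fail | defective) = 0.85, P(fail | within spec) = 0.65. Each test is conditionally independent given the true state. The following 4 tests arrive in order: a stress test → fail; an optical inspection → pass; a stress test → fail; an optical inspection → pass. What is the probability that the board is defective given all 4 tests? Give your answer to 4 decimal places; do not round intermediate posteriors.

0.0740

After a stress test='fail': P(defective) = 0.85·0.6000 / (0.85·0.6000 + 0.65·0.4000) ≈ 0.6623
After an optical inspection='pass': P(defective) = 0.15·0.6623 / (0.15·0.6623 + 0.85·0.3377) ≈ 0.2571
After a stress test='fail': P(defective) = 0.85·0.2571 / (0.85·0.2571 + 0.65·0.7429) ≈ 0.3116
After an optical inspection='pass': P(defective) = 0.15·0.3116 / (0.15·0.3116 + 0.85·0.6884) ≈ 0.0740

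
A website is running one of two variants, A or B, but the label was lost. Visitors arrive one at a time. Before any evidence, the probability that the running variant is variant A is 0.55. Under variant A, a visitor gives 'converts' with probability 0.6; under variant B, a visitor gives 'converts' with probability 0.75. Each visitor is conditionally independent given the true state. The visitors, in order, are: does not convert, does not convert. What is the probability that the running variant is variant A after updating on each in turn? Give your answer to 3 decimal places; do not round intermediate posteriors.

0.758

After 'does not convert': P(A) = 0.4·0.5500 / (0.4·0.5500 + 0.25·0.4500) ≈ 0.6617
After 'does not convert': P(A) = 0.4·0.6617 / (0.4·0.6617 + 0.25·0.3383) ≈ 0.7578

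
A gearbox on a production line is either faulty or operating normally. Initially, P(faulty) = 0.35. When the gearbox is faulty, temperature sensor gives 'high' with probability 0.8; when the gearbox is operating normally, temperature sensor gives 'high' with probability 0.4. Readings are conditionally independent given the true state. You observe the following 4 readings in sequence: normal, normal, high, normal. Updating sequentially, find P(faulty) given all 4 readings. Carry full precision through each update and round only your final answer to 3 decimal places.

0.038

After 'normal': P(faulty) = 0.2·0.3500 / (0.2·0.3500 + 0.6·0.6500) ≈ 0.1522
After 'normal': P(faulty) = 0.2·0.1522 / (0.2·0.1522 + 0.6·0.8478) ≈ 0.0565
After 'high': P(faulty) = 0.8·0.0565 / (0.8·0.0565 + 0.4·0.9435) ≈ 0.1069
After 'normal': P(faulty) = 0.2·0.1069 / (0.2·0.1069 + 0.6·0.8931) ≈ 0.0384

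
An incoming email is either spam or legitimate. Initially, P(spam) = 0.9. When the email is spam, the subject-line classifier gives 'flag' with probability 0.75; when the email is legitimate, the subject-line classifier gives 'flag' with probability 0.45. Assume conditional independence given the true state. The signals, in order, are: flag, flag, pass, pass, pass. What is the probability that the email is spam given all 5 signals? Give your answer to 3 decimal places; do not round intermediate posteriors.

After 'flag': P(spam) = 0.75·0.9000 / (0.75·0.9000 + 0.45·0.1000) ≈ 0.9375
After 'flag': P(spam) = 0.75·0.9375 / (0.75·0.9375 + 0.45·0.0625) ≈ 0.9615
After 'pass': P(spam) = 0.25·0.9615 / (0.25·0.9615 + 0.55·0.0385) ≈ 0.9191
After 'pass': P(spam) = 0.25·0.9191 / (0.25·0.9191 + 0.55·0.0809) ≈ 0.8378
After 'pass': P(spam) = 0.25·0.8378 / (0.25·0.8378 + 0.55·0.1622) ≈ 0.7013

0.701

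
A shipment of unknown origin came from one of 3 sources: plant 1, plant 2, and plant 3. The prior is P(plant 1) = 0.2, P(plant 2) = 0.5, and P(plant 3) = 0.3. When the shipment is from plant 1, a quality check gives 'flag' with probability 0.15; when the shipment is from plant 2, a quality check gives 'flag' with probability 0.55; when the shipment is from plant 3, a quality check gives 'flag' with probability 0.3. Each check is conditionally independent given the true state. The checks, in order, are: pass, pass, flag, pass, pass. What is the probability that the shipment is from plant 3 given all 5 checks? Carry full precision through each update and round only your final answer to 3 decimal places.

After 'pass': normaliser = 0.85·0.2000 + 0.45·0.5000 + 0.7·0.3000; P(plant 1) ≈ 0.2810, P(plant 2) ≈ 0.3719, P(plant 3) ≈ 0.3471
After 'pass': normaliser = 0.85·0.2810 + 0.45·0.3719 + 0.7·0.3471; P(plant 1) ≈ 0.3679, P(plant 2) ≈ 0.2578, P(plant 3) ≈ 0.3743
After 'flag': normaliser = 0.15·0.3679 + 0.55·0.2578 + 0.3·0.3743; P(plant 1) ≈ 0.1785, P(plant 2) ≈ 0.4585, P(plant 3) ≈ 0.3631
After 'pass': normaliser = 0.85·0.1785 + 0.45·0.4585 + 0.7·0.3631; P(plant 1) ≈ 0.2478, P(plant 2) ≈ 0.3370, P(plant 3) ≈ 0.4152
After 'pass': normaliser = 0.85·0.2478 + 0.45·0.3370 + 0.7·0.4152; P(plant 1) ≈ 0.3226, P(plant 2) ≈ 0.2323, P(plant 3) ≈ 0.4451

0.445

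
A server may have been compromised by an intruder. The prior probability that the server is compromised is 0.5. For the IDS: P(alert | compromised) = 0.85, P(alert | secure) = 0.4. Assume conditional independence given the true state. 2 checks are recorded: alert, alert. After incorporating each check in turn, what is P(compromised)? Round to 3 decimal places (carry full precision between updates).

0.819

After 'alert': P(compromised) = 0.85·0.5000 / (0.85·0.5000 + 0.4·0.5000) ≈ 0.6800
After 'alert': P(compromised) = 0.85·0.6800 / (0.85·0.6800 + 0.4·0.3200) ≈ 0.8187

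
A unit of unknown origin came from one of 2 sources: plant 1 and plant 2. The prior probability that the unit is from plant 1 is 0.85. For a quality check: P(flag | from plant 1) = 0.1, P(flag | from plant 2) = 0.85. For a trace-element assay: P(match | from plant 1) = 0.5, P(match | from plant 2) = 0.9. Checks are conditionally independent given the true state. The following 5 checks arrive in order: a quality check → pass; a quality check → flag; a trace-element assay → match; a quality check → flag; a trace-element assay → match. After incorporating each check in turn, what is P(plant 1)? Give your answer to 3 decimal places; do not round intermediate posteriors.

After a quality check='pass': P(plant 1) = 0.9·0.8500 / (0.9·0.8500 + 0.15·0.1500) ≈ 0.9714
After a quality check='flag': P(plant 1) = 0.1·0.9714 / (0.1·0.9714 + 0.85·0.0286) ≈ 0.8000
After a trace-element assay='match': P(plant 1) = 0.5·0.8000 / (0.5·0.8000 + 0.9·0.2000) ≈ 0.6897
After a quality check='flag': P(plant 1) = 0.1·0.6897 / (0.1·0.6897 + 0.85·0.3103) ≈ 0.2073
After a trace-element assay='match': P(plant 1) = 0.5·0.2073 / (0.5·0.2073 + 0.9·0.7927) ≈ 0.1268

0.127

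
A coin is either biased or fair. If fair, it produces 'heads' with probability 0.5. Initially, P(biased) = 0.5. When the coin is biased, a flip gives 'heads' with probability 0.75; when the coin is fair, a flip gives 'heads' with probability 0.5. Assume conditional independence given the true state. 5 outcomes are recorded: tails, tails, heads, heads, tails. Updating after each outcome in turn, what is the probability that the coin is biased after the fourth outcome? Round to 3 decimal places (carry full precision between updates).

Each posterior becomes the prior for the next update.
After 'tails': P(biased) = 0.25·0.5000 / (0.25·0.5000 + 0.5·0.5000) ≈ 0.3333
After 'tails': P(biased) = 0.25·0.3333 / (0.25·0.3333 + 0.5·0.6667) ≈ 0.2000
After 'heads': P(biased) = 0.75·0.2000 / (0.75·0.2000 + 0.5·0.8000) ≈ 0.2727
After 'heads': P(biased) = 0.75·0.2727 / (0.75·0.2727 + 0.5·0.7273) ≈ 0.3600

0.360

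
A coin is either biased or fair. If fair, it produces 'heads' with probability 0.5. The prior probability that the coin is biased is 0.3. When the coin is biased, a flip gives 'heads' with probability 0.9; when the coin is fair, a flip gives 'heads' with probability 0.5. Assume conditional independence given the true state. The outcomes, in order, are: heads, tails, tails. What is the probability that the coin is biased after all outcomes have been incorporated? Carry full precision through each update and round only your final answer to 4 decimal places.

0.0299

After 'heads': P(biased) = 0.9·0.3000 / (0.9·0.3000 + 0.5·0.7000) ≈ 0.4355
After 'tails': P(biased) = 0.1·0.4355 / (0.1·0.4355 + 0.5·0.5645) ≈ 0.1337
After 'tails': P(biased) = 0.1·0.1337 / (0.1·0.1337 + 0.5·0.8663) ≈ 0.0299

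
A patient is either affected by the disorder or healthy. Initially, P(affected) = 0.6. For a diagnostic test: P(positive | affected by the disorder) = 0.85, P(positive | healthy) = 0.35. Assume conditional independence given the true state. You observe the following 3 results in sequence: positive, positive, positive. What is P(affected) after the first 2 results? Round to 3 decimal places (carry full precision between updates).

Apply Bayes' rule sequentially, carrying P(affected) forward.
After 'positive': P(affected) = 0.85·0.6000 / (0.85·0.6000 + 0.35·0.4000) ≈ 0.7846
After 'positive': P(affected) = 0.85·0.7846 / (0.85·0.7846 + 0.35·0.2154) ≈ 0.8984

0.898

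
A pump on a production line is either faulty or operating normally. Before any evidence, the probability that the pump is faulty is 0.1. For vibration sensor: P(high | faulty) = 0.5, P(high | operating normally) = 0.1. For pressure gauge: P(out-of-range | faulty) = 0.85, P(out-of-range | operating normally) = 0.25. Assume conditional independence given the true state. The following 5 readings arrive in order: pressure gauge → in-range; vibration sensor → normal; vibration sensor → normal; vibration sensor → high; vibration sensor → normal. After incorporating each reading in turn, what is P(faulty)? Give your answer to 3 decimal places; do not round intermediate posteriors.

After pressure gauge='in-range': P(faulty) = 0.15·0.1000 / (0.15·0.1000 + 0.75·0.9000) ≈ 0.0217
After vibration sensor='normal': P(faulty) = 0.5·0.0217 / (0.5·0.0217 + 0.9·0.9783) ≈ 0.0122
After vibration sensor='normal': P(faulty) = 0.5·0.0122 / (0.5·0.0122 + 0.9·0.9878) ≈ 0.0068
After vibration sensor='high': P(faulty) = 0.5·0.0068 / (0.5·0.0068 + 0.1·0.9932) ≈ 0.0332
After vibration sensor='normal': P(faulty) = 0.5·0.0332 / (0.5·0.0332 + 0.9·0.9668) ≈ 0.0187

0.019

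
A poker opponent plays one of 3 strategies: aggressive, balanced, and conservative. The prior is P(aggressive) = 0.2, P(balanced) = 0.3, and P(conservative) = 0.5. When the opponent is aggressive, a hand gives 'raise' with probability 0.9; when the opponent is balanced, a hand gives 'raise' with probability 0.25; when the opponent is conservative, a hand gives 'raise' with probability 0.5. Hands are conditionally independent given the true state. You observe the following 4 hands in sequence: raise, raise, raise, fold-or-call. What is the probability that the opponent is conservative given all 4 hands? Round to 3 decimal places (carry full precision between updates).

0.633

After 'raise': normaliser = 0.9·0.2000 + 0.25·0.3000 + 0.5·0.5000; P(aggressive) ≈ 0.3564, P(balanced) ≈ 0.1485, P(conservative) ≈ 0.4950
After 'raise': normaliser = 0.9·0.3564 + 0.25·0.1485 + 0.5·0.4950; P(aggressive) ≈ 0.5298, P(balanced) ≈ 0.0613, P(conservative) ≈ 0.4088
After 'raise': normaliser = 0.9·0.5298 + 0.25·0.0613 + 0.5·0.4088; P(aggressive) ≈ 0.6845, P(balanced) ≈ 0.0220, P(conservative) ≈ 0.2934
After 'fold-or-call': normaliser = 0.1·0.6845 + 0.75·0.0220 + 0.5·0.2934; P(aggressive) ≈ 0.2955, P(balanced) ≈ 0.0712, P(conservative) ≈ 0.6333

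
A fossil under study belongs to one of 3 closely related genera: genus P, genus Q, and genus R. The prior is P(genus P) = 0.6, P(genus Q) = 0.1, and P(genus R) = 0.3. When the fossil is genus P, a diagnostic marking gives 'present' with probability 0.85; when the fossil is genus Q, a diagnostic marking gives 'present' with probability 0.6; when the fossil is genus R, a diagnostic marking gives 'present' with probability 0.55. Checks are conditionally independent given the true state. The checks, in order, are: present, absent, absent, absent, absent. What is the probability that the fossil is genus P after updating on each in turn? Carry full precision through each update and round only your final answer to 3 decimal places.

After 'present': normaliser = 0.85·0.6000 + 0.6·0.1000 + 0.55·0.3000; P(genus P) ≈ 0.6939, P(genus Q) ≈ 0.0816, P(genus R) ≈ 0.2245
After 'absent': normaliser = 0.15·0.6939 + 0.4·0.0816 + 0.45·0.2245; P(genus P) ≈ 0.4378, P(genus Q) ≈ 0.1373, P(genus R) ≈ 0.4249
After 'absent': normaliser = 0.15·0.4378 + 0.4·0.1373 + 0.45·0.4249; P(genus P) ≈ 0.2106, P(genus Q) ≈ 0.1762, P(genus R) ≈ 0.6132
After 'absent': normaliser = 0.15·0.2106 + 0.4·0.1762 + 0.45·0.6132; P(genus P) ≈ 0.0836, P(genus Q) ≈ 0.1864, P(genus R) ≈ 0.7300
After 'absent': normaliser = 0.15·0.0836 + 0.4·0.1864 + 0.45·0.7300; P(genus P) ≈ 0.0302, P(genus Q) ≈ 0.1794, P(genus R) ≈ 0.7904

0.030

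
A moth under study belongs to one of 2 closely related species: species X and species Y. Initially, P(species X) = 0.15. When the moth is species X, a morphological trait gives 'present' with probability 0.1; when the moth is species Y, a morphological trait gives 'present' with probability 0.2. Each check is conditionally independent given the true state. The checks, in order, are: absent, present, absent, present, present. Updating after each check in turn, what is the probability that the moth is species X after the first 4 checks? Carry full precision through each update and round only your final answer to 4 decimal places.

After 'absent': P(species X) = 0.9·0.1500 / (0.9·0.1500 + 0.8·0.8500) ≈ 0.1656
After 'present': P(species X) = 0.1·0.1656 / (0.1·0.1656 + 0.2·0.8344) ≈ 0.0903
After 'absent': P(species X) = 0.9·0.0903 / (0.9·0.0903 + 0.8·0.9097) ≈ 0.1005
After 'present': P(species X) = 0.1·0.1005 / (0.1·0.1005 + 0.2·0.8995) ≈ 0.0529

0.0529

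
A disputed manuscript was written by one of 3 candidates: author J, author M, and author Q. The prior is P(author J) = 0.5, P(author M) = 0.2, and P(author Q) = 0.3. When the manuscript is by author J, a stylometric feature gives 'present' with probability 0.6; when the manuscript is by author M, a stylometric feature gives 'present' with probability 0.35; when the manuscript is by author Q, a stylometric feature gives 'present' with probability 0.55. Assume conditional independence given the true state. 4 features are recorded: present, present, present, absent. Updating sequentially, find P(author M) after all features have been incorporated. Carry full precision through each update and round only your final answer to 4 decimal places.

Each posterior becomes the prior for the next update.
After 'present': normaliser = 0.6·0.5000 + 0.35·0.2000 + 0.55·0.3000; P(author J) ≈ 0.5607, P(author M) ≈ 0.1308, P(author Q) ≈ 0.3084
After 'present': normaliser = 0.6·0.5607 + 0.35·0.1308 + 0.55·0.3084; P(author J) ≈ 0.6097, P(author M) ≈ 0.0830, P(author Q) ≈ 0.3074
After 'present': normaliser = 0.6·0.6097 + 0.35·0.0830 + 0.55·0.3074; P(author J) ≈ 0.6487, P(author M) ≈ 0.0515, P(author Q) ≈ 0.2998
After 'absent': normaliser = 0.4·0.6487 + 0.65·0.0515 + 0.45·0.2998; P(author J) ≈ 0.6064, P(author M) ≈ 0.0782, P(author Q) ≈ 0.3153

0.0782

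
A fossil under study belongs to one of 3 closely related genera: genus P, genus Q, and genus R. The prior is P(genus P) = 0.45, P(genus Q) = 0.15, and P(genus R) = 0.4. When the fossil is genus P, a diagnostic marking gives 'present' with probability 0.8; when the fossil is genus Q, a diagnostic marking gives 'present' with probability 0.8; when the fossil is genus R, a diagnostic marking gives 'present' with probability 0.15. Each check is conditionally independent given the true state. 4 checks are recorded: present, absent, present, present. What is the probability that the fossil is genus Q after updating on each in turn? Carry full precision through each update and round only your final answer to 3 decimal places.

Apply Bayes' rule sequentially, carrying P(genus Q) forward.
After 'present': normaliser = 0.8·0.4500 + 0.8·0.1500 + 0.15·0.4000; P(genus P) ≈ 0.6667, P(genus Q) ≈ 0.2222, P(genus R) ≈ 0.1111
After 'absent': normaliser = 0.2·0.6667 + 0.2·0.2222 + 0.85·0.1111; P(genus P) ≈ 0.4898, P(genus Q) ≈ 0.1633, P(genus R) ≈ 0.3469
After 'present': normaliser = 0.8·0.4898 + 0.8·0.1633 + 0.15·0.3469; P(genus P) ≈ 0.6821, P(genus Q) ≈ 0.2274, P(genus R) ≈ 0.0906
After 'present': normaliser = 0.8·0.6821 + 0.8·0.2274 + 0.15·0.0906; P(genus P) ≈ 0.7362, P(genus Q) ≈ 0.2454, P(genus R) ≈ 0.0183

0.245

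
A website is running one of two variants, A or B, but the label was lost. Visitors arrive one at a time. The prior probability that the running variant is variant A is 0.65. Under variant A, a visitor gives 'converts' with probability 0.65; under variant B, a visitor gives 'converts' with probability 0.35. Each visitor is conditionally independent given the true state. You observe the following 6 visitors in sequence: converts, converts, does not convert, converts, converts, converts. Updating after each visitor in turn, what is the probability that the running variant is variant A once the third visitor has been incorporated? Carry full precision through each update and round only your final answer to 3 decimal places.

After 'converts': P(A) = 0.65·0.6500 / (0.65·0.6500 + 0.35·0.3500) ≈ 0.7752
After 'converts': P(A) = 0.65·0.7752 / (0.65·0.7752 + 0.35·0.2248) ≈ 0.8650
After 'does not convert': P(A) = 0.35·0.8650 / (0.35·0.8650 + 0.65·0.1350) ≈ 0.7752

0.775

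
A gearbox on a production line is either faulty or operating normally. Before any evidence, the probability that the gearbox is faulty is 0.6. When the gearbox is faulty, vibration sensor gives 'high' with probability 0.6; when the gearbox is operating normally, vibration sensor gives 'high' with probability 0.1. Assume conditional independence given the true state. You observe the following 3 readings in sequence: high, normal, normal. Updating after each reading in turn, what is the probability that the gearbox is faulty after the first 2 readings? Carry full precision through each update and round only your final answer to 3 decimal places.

0.800

After 'high': P(faulty) = 0.6·0.6000 / (0.6·0.6000 + 0.1·0.4000) ≈ 0.9000
After 'normal': P(faulty) = 0.4·0.9000 / (0.4·0.9000 + 0.9·0.1000) ≈ 0.8000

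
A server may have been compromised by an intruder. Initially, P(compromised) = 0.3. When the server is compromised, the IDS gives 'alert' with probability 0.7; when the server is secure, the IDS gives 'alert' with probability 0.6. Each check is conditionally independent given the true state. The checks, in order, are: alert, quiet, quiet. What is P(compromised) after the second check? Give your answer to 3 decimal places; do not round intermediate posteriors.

After 'alert': P(compromised) = 0.7·0.3000 / (0.7·0.3000 + 0.6·0.7000) ≈ 0.3333
After 'quiet': P(compromised) = 0.3·0.3333 / (0.3·0.3333 + 0.4·0.6667) ≈ 0.2727

0.273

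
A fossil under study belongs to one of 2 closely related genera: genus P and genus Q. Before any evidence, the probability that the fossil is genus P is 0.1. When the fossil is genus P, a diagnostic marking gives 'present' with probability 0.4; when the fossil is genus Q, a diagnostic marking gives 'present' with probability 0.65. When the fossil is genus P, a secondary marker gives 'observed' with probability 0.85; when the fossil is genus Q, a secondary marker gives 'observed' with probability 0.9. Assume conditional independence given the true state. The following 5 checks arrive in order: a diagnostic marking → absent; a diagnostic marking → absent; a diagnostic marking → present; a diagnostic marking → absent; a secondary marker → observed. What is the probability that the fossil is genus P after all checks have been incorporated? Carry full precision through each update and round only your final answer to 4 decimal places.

After a diagnostic marking='absent': P(genus P) = 0.6·0.1000 / (0.6·0.1000 + 0.35·0.9000) ≈ 0.1600
After a diagnostic marking='absent': P(genus P) = 0.6·0.1600 / (0.6·0.1600 + 0.35·0.8400) ≈ 0.2462
After a diagnostic marking='present': P(genus P) = 0.4·0.2462 / (0.4·0.2462 + 0.65·0.7538) ≈ 0.1673
After a diagnostic marking='absent': P(genus P) = 0.6·0.1673 / (0.6·0.1673 + 0.35·0.8327) ≈ 0.2562
After a secondary marker='observed': P(genus P) = 0.85·0.2562 / (0.85·0.2562 + 0.9·0.7438) ≈ 0.2455

0.2455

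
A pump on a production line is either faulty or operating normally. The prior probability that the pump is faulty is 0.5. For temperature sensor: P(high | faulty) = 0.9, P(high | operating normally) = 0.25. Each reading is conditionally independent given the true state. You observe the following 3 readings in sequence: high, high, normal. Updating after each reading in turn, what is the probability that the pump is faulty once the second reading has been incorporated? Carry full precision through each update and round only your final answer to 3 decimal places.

0.928

After 'high': P(faulty) = 0.9·0.5000 / (0.9·0.5000 + 0.25·0.5000) ≈ 0.7826
After 'high': P(faulty) = 0.9·0.7826 / (0.9·0.7826 + 0.25·0.2174) ≈ 0.9284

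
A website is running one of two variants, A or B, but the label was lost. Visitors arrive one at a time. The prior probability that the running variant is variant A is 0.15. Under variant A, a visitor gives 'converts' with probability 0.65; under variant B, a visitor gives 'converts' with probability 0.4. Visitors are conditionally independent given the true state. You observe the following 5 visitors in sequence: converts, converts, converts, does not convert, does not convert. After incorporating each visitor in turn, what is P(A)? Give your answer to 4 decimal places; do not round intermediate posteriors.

0.2049

After 'converts': P(A) = 0.65·0.1500 / (0.65·0.1500 + 0.4·0.8500) ≈ 0.2229
After 'converts': P(A) = 0.65·0.2229 / (0.65·0.2229 + 0.4·0.7771) ≈ 0.3179
After 'converts': P(A) = 0.65·0.3179 / (0.65·0.3179 + 0.4·0.6821) ≈ 0.4309
After 'does not convert': P(A) = 0.35·0.4309 / (0.35·0.4309 + 0.6·0.5691) ≈ 0.3064
After 'does not convert': P(A) = 0.35·0.3064 / (0.35·0.3064 + 0.6·0.6936) ≈ 0.2049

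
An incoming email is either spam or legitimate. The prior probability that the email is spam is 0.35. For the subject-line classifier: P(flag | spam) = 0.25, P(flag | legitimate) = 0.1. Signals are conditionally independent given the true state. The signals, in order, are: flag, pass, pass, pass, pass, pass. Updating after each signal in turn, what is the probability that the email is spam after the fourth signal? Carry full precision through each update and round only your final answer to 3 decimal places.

0.438

After 'flag': P(spam) = 0.25·0.3500 / (0.25·0.3500 + 0.1·0.6500) ≈ 0.5738
After 'pass': P(spam) = 0.75·0.5738 / (0.75·0.5738 + 0.9·0.4262) ≈ 0.5287
After 'pass': P(spam) = 0.75·0.5287 / (0.75·0.5287 + 0.9·0.4713) ≈ 0.4832
After 'pass': P(spam) = 0.75·0.4832 / (0.75·0.4832 + 0.9·0.5168) ≈ 0.4379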